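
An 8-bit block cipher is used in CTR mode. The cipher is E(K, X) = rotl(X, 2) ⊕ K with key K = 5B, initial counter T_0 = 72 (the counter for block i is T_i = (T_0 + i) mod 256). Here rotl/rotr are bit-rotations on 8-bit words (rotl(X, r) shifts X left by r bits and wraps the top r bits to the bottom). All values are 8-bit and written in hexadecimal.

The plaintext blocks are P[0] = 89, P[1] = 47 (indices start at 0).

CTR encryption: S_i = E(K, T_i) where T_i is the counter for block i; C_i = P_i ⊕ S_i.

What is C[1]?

C[0]: T = 72, S = E(K, T) = 92; 89 ⊕ 92 = 1B.
C[1]: T = 73, S = E(K, T) = 96; 47 ⊕ 96 = D1.

C[1] = D1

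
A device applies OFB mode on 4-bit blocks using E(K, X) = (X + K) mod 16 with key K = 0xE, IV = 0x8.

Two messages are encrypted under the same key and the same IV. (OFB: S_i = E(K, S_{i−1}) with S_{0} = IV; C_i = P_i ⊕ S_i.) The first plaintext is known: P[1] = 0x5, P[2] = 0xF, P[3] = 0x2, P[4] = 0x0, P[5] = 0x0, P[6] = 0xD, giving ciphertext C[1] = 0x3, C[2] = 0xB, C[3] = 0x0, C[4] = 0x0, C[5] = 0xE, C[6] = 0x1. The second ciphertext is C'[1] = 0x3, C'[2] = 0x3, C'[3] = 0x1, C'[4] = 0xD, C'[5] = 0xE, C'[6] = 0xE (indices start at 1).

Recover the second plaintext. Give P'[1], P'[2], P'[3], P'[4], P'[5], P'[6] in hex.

P'[1] = 0x5, P'[2] = 0x7, P'[3] = 0x3, P'[4] = 0xD, P'[5] = 0x0, P'[6] = 0x2

In OFB with a reused IV, both messages share the same keystream S_i, so C_i ⊕ C'_i = P_i ⊕ P'_i and thus P'_i = P_i ⊕ C_i ⊕ C'_i.
P'[1]: 0x5 ⊕ 0x3 ⊕ 0x3 = 0x5.
P'[2]: 0xF ⊕ 0xB ⊕ 0x3 = 0x7.
P'[3]: 0x2 ⊕ 0x0 ⊕ 0x1 = 0x3.
P'[4]: 0x0 ⊕ 0x0 ⊕ 0xD = 0xD.
P'[5]: 0x0 ⊕ 0xE ⊕ 0xE = 0x0.
P'[6]: 0xD ⊕ 0x1 ⊕ 0xE = 0x2.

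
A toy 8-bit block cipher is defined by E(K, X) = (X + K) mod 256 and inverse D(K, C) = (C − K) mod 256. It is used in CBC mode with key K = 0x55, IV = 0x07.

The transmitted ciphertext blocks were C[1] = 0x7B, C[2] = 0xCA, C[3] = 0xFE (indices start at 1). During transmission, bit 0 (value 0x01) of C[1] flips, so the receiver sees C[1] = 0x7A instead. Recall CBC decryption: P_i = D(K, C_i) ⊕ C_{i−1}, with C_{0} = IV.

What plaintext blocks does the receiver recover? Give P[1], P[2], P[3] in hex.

Only C[1] changed, to 0x7A. In CBC, a change in C_i garbles P_i and flips the same bit in P_{i+1}. Decrypting the received ciphertext:
P[1]: D(K, 0x7A) = 0x25; 0x25 ⊕ 0x07 = 0x22.
P[2]: D(K, 0xCA) = 0x75; 0x75 ⊕ 0x7A = 0x0F.
P[3]: D(K, 0xFE) = 0xA9; 0xA9 ⊕ 0xCA = 0x63.
Blocks that differ from the original plaintext: P[1], P[2].

P[1] = 0x22, P[2] = 0x0F, P[3] = 0x63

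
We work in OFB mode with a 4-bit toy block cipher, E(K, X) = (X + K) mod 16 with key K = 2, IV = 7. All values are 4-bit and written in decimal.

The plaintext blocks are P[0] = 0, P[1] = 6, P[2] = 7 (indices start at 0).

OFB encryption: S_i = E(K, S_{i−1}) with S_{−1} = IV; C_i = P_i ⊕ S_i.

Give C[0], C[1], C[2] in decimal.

C[0] = 9, C[1] = 13, C[2] = 10

C[0]: S = E(K, 7) = 9; 0 ⊕ 9 = 9.
C[1]: S = E(K, 9) = 11; 6 ⊕ 11 = 13.
C[2]: S = E(K, 11) = 13; 7 ⊕ 13 = 10.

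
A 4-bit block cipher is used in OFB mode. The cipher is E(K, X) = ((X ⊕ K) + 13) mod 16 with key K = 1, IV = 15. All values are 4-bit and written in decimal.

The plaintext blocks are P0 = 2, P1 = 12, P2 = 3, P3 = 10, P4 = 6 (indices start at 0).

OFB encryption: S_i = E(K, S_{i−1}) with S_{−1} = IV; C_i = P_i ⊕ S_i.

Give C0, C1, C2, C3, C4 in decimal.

C0 = 9, C1 = 11, C2 = 0, C3 = 5, C4 = 13

C0: S = E(K, 15) = 11; 2 ⊕ 11 = 9.
C1: S = E(K, 11) = 7; 12 ⊕ 7 = 11.
C2: S = E(K, 7) = 3; 3 ⊕ 3 = 0.
C3: S = E(K, 3) = 15; 10 ⊕ 15 = 5.
C4: S = E(K, 15) = 11; 6 ⊕ 11 = 13.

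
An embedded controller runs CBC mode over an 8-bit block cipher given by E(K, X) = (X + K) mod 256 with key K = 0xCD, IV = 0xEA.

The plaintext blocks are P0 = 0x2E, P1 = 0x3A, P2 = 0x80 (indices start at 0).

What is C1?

C1 = 0x78

CBC encryption: C_i = E(K, P_i ⊕ C_{i−1}), with C_{−1} = IV.
C0: P0 ⊕ 0xEA = 0xC4; E(K, 0xC4) = 0x91.
C1: P1 ⊕ 0x91 = 0xAB; E(K, 0xAB) = 0x78.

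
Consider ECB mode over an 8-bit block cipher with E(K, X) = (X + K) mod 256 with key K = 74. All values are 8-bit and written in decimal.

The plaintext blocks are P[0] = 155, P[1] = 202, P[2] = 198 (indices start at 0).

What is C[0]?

ECB encryption: C_i = E(K, P_i).
C[0]: E(K, 155) = 229.

C[0] = 229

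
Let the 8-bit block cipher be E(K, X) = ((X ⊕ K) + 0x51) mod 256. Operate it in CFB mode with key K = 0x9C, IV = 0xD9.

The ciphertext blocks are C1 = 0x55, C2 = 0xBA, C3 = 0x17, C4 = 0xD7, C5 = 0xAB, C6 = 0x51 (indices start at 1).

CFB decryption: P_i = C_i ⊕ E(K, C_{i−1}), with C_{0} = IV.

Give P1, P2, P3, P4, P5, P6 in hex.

P1: E(K, 0xD9) = 0x96; 0x55 ⊕ 0x96 = 0xC3.
P2: E(K, 0x55) = 0x1A; 0xBA ⊕ 0x1A = 0xA0.
P3: E(K, 0xBA) = 0x77; 0x17 ⊕ 0x77 = 0x60.
P4: E(K, 0x17) = 0xDC; 0xD7 ⊕ 0xDC = 0x0B.
P5: E(K, 0xD7) = 0x9C; 0xAB ⊕ 0x9C = 0x37.
P6: E(K, 0xAB) = 0x88; 0x51 ⊕ 0x88 = 0xD9.

P1 = 0xC3, P2 = 0xA0, P3 = 0x60, P4 = 0x0B, P5 = 0x37, P6 = 0xD9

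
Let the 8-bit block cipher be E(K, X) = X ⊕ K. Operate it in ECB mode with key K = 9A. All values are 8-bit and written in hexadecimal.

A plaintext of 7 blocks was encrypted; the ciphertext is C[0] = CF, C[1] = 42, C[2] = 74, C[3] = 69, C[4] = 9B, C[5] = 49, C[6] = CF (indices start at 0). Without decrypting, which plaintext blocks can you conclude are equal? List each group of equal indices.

P[0] = P[6]

ECB encrypts each block independently with the same key, so equal ciphertext blocks imply equal plaintext blocks.
C[0] = C[6] = CF, so P[0] = P[6].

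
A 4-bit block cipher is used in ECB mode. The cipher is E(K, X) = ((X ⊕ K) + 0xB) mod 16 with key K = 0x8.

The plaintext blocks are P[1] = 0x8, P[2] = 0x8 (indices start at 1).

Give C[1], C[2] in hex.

ECB encryption: C_i = E(K, P_i).
C[1]: E(K, 0x8) = 0xB.
C[2]: E(K, 0x8) = 0xB.

C[1] = 0xB, C[2] = 0xB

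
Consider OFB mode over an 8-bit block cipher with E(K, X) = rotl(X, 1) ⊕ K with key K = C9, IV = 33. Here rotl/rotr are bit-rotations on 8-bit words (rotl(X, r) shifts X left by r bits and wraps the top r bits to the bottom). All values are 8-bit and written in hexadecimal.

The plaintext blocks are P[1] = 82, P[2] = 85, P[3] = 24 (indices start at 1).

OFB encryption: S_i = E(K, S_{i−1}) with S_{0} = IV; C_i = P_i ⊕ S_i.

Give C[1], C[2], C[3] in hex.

C[1] = 2D, C[2] = 13, C[3] = C0

C[1]: S = E(K, 33) = AF; 82 ⊕ AF = 2D.
C[2]: S = E(K, AF) = 96; 85 ⊕ 96 = 13.
C[3]: S = E(K, 96) = E4; 24 ⊕ E4 = C0.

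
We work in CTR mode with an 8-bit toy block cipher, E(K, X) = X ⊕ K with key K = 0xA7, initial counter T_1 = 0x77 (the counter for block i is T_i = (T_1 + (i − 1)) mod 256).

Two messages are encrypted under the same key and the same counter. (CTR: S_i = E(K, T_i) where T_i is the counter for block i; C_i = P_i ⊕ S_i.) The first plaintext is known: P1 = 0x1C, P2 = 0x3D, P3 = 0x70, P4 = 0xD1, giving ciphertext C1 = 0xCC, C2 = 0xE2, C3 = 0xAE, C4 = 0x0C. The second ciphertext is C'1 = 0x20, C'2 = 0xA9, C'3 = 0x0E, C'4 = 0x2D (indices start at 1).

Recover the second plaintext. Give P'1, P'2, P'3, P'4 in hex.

In CTR with a reused counter, both messages share the same keystream S_i, so C_i ⊕ C'_i = P_i ⊕ P'_i and thus P'_i = P_i ⊕ C_i ⊕ C'_i.
P'1: 0x1C ⊕ 0xCC ⊕ 0x20 = 0xF0.
P'2: 0x3D ⊕ 0xE2 ⊕ 0xA9 = 0x76.
P'3: 0x70 ⊕ 0xAE ⊕ 0x0E = 0xD0.
P'4: 0xD1 ⊕ 0x0C ⊕ 0x2D = 0xF0.

P'1 = 0xF0, P'2 = 0x76, P'3 = 0xD0, P'4 = 0xF0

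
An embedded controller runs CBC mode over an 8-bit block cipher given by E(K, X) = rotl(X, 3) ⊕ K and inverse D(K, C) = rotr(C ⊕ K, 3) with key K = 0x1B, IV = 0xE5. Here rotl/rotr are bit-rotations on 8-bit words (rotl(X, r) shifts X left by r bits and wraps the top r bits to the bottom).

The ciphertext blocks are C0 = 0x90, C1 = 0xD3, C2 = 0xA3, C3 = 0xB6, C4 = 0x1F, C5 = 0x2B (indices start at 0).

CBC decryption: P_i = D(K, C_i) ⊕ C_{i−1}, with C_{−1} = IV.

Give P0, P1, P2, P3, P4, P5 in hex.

P0 = 0x94, P1 = 0x89, P2 = 0xC4, P3 = 0x16, P4 = 0x36, P5 = 0x19

P0: D(K, 0x90) = 0x71; 0x71 ⊕ 0xE5 = 0x94.
P1: D(K, 0xD3) = 0x19; 0x19 ⊕ 0x90 = 0x89.
P2: D(K, 0xA3) = 0x17; 0x17 ⊕ 0xD3 = 0xC4.
P3: D(K, 0xB6) = 0xB5; 0xB5 ⊕ 0xA3 = 0x16.
P4: D(K, 0x1F) = 0x80; 0x80 ⊕ 0xB6 = 0x36.
P5: D(K, 0x2B) = 0x06; 0x06 ⊕ 0x1F = 0x19.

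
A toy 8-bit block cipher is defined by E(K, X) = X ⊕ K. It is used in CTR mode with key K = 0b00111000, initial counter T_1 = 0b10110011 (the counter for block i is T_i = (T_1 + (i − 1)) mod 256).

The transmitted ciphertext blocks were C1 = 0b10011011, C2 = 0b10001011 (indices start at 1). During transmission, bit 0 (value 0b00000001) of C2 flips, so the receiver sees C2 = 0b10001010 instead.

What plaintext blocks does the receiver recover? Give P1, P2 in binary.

P1 = 0b00010000, P2 = 0b00000110

CTR decryption: S_i = E(K, T_i) where T_i is the counter for block i; P_i = C_i ⊕ S_i.
Only C2 changed, to 0b10001010. In CTR, a change in C_i flips the same bit in P_i only; the keystream is unaffected. Decrypting the received ciphertext:
P1: T = 0b10110011, S = E(K, T) = 0b10001011; 0b10011011 ⊕ 0b10001011 = 0b00010000.
P2: T = 0b10110100, S = E(K, T) = 0b10001100; 0b10001010 ⊕ 0b10001100 = 0b00000110.
Blocks that differ from the original plaintext: P2.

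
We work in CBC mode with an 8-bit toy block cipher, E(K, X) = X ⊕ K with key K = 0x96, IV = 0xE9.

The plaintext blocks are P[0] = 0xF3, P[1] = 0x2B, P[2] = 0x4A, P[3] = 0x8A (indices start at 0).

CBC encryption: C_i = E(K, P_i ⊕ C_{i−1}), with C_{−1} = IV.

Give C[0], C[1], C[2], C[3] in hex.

C[0]: P[0] ⊕ 0xE9 = 0x1A; E(K, 0x1A) = 0x8C.
C[1]: P[1] ⊕ 0x8C = 0xA7; E(K, 0xA7) = 0x31.
C[2]: P[2] ⊕ 0x31 = 0x7B; E(K, 0x7B) = 0xED.
C[3]: P[3] ⊕ 0xED = 0x67; E(K, 0x67) = 0xF1.

C[0] = 0x8C, C[1] = 0x31, C[2] = 0xED, C[3] = 0xF1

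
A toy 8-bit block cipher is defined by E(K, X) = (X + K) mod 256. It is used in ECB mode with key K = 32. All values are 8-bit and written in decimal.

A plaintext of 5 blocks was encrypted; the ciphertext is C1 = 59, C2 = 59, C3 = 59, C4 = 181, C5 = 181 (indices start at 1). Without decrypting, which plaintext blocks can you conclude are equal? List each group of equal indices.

ECB encrypts each block independently with the same key, so equal ciphertext blocks imply equal plaintext blocks.
C1 = C2 = C3 = 59, so P1 = P2 = P3.
C4 = C5 = 181, so P4 = P5.

P1 = P2 = P3; P4 = P5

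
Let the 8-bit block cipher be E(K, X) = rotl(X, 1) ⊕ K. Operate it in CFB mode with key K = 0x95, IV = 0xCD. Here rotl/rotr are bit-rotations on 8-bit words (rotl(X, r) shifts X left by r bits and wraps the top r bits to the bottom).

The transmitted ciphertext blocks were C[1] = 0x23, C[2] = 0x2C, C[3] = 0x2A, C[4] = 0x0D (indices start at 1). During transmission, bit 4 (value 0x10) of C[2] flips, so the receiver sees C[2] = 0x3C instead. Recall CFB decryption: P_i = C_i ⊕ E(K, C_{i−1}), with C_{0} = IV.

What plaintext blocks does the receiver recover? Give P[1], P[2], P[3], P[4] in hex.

Only C[2] changed, to 0x3C. In CFB, a change in C_i flips the same bit in P_i and garbles P_{i+1}. Decrypting the received ciphertext:
P[1]: E(K, 0xCD) = 0x0E; 0x23 ⊕ 0x0E = 0x2D.
P[2]: E(K, 0x23) = 0xD3; 0x3C ⊕ 0xD3 = 0xEF.
P[3]: E(K, 0x3C) = 0xED; 0x2A ⊕ 0xED = 0xC7.
P[4]: E(K, 0x2A) = 0xC1; 0x0D ⊕ 0xC1 = 0xCC.
Blocks that differ from the original plaintext: P[2], P[3].

P[1] = 0x2D, P[2] = 0xEF, P[3] = 0xC7, P[4] = 0xCC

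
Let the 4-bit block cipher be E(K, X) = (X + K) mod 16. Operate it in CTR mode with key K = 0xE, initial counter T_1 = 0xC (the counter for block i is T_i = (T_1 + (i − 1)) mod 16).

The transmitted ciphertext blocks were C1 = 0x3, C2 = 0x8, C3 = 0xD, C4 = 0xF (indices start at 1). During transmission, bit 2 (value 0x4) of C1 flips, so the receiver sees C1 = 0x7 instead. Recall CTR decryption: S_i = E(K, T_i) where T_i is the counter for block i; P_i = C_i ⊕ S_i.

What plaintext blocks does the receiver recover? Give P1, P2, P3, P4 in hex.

Only C1 changed, to 0x7. In CTR, a change in C_i flips the same bit in P_i only; the keystream is unaffected. Decrypting the received ciphertext:
P1: T = 0xC, S = E(K, T) = 0xA; 0x7 ⊕ 0xA = 0xD.
P2: T = 0xD, S = E(K, T) = 0xB; 0x8 ⊕ 0xB = 0x3.
P3: T = 0xE, S = E(K, T) = 0xC; 0xD ⊕ 0xC = 0x1.
P4: T = 0xF, S = E(K, T) = 0xD; 0xF ⊕ 0xD = 0x2.
Blocks that differ from the original plaintext: P1.

P1 = 0xD, P2 = 0x3, P3 = 0x1, P4 = 0x2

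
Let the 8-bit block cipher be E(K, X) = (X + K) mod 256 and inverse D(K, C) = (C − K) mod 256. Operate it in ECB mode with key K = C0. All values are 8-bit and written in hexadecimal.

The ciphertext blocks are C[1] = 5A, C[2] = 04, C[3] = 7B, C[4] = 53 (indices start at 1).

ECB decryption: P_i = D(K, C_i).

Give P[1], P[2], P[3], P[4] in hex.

P[1] = 9A, P[2] = 44, P[3] = BB, P[4] = 93

P[1]: D(K, 5A) = 9A.
P[2]: D(K, 04) = 44.
P[3]: D(K, 7B) = BB.
P[4]: D(K, 53) = 93.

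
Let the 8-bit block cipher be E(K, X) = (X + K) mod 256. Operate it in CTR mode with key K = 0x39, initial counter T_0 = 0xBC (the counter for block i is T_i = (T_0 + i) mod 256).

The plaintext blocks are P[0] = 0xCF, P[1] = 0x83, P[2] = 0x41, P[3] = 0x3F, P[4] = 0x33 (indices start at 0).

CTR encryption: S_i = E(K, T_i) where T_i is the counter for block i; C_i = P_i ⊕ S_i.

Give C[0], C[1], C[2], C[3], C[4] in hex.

C[0]: T = 0xBC, S = E(K, T) = 0xF5; 0xCF ⊕ 0xF5 = 0x3A.
C[1]: T = 0xBD, S = E(K, T) = 0xF6; 0x83 ⊕ 0xF6 = 0x75.
C[2]: T = 0xBE, S = E(K, T) = 0xF7; 0x41 ⊕ 0xF7 = 0xB6.
C[3]: T = 0xBF, S = E(K, T) = 0xF8; 0x3F ⊕ 0xF8 = 0xC7.
C[4]: T = 0xC0, S = E(K, T) = 0xF9; 0x33 ⊕ 0xF9 = 0xCA.

C[0] = 0x3A, C[1] = 0x75, C[2] = 0xB6, C[3] = 0xC7, C[4] = 0xCA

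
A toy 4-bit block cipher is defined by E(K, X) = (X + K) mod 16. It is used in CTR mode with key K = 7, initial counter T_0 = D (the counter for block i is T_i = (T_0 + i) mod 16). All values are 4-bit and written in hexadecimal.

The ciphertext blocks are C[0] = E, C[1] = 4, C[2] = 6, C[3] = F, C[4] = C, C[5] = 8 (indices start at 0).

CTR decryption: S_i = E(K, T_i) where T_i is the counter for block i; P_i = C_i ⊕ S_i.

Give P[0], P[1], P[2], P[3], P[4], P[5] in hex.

P[0] = A, P[1] = 1, P[2] = 0, P[3] = 8, P[4] = 4, P[5] = 1

P[0]: T = D, S = E(K, T) = 4; E ⊕ 4 = A.
P[1]: T = E, S = E(K, T) = 5; 4 ⊕ 5 = 1.
P[2]: T = F, S = E(K, T) = 6; 6 ⊕ 6 = 0.
P[3]: T = 0, S = E(K, T) = 7; F ⊕ 7 = 8.
P[4]: T = 1, S = E(K, T) = 8; C ⊕ 8 = 4.
P[5]: T = 2, S = E(K, T) = 9; 8 ⊕ 9 = 1.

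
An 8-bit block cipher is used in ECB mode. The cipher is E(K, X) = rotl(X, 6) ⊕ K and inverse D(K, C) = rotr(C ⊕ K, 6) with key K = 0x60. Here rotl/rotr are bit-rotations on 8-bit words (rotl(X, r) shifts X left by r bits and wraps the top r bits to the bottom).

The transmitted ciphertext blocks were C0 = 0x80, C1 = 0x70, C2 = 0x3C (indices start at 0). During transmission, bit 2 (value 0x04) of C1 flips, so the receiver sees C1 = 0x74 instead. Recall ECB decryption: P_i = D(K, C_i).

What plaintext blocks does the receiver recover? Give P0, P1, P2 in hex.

Only C1 changed, to 0x74. In ECB, a change in C_i affects only P_i. Decrypting the received ciphertext:
P0: D(K, 0x80) = 0x83.
P1: D(K, 0x74) = 0x50.
P2: D(K, 0x3C) = 0x71.
Blocks that differ from the original plaintext: P1.

P0 = 0x83, P1 = 0x50, P2 = 0x71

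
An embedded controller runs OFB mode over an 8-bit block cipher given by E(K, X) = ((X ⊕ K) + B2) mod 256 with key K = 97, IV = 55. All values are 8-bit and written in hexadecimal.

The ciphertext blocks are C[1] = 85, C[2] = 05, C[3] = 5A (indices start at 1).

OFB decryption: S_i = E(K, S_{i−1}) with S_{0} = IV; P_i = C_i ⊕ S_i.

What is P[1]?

P[1] = F1

P[1]: S = E(K, 55) = 74; 85 ⊕ 74 = F1.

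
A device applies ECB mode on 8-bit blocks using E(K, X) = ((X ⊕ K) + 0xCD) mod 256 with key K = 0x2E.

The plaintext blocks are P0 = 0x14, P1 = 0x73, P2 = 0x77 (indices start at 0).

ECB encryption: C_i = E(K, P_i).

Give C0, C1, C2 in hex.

C0: E(K, 0x14) = 0x07.
C1: E(K, 0x73) = 0x2A.
C2: E(K, 0x77) = 0x26.

C0 = 0x07, C1 = 0x2A, C2 = 0x26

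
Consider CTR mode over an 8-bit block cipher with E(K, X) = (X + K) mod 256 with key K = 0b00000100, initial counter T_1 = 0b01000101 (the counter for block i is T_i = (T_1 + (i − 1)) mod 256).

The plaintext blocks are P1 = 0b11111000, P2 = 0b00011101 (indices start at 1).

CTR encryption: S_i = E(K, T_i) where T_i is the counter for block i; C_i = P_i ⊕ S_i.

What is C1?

C1: T = 0b01000101, S = E(K, T) = 0b01001001; 0b11111000 ⊕ 0b01001001 = 0b10110001.

C1 = 0b10110001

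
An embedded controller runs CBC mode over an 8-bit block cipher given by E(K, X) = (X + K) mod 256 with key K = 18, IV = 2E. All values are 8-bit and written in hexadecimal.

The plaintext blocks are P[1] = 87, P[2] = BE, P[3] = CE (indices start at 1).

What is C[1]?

C[1] = C1

CBC encryption: C_i = E(K, P_i ⊕ C_{i−1}), with C_{0} = IV.
C[1]: P[1] ⊕ 2E = A9; E(K, A9) = C1.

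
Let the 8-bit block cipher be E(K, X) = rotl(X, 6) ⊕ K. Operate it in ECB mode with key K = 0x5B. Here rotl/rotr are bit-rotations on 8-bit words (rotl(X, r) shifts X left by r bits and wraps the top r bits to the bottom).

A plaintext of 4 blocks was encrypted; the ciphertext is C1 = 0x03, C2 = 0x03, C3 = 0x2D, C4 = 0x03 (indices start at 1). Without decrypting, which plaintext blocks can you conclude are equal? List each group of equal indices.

P1 = P2 = P4

ECB encrypts each block independently with the same key, so equal ciphertext blocks imply equal plaintext blocks.
C1 = C2 = C4 = 0x03, so P1 = P2 = P4.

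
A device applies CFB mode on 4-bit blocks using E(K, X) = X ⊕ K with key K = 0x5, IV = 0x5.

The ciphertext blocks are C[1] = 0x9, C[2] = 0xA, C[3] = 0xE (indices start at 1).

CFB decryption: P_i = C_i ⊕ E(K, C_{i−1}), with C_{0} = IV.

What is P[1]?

P[1]: E(K, 0x5) = 0x0; 0x9 ⊕ 0x0 = 0x9.

P[1] = 0x9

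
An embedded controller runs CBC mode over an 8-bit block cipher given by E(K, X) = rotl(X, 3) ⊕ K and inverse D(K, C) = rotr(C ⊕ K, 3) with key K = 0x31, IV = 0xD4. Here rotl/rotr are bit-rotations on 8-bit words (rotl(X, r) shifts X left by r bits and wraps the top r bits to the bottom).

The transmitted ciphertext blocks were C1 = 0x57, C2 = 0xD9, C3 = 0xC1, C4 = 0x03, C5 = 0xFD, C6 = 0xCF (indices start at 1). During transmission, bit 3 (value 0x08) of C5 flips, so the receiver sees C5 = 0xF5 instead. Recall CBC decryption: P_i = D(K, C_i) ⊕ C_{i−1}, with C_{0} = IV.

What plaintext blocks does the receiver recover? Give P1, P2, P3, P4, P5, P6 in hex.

P1 = 0x18, P2 = 0x4A, P3 = 0xC7, P4 = 0x87, P5 = 0x9B, P6 = 0x2A

Only C5 changed, to 0xF5. In CBC, a change in C_i garbles P_i and flips the same bit in P_{i+1}. Decrypting the received ciphertext:
P1: D(K, 0x57) = 0xCC; 0xCC ⊕ 0xD4 = 0x18.
P2: D(K, 0xD9) = 0x1D; 0x1D ⊕ 0x57 = 0x4A.
P3: D(K, 0xC1) = 0x1E; 0x1E ⊕ 0xD9 = 0xC7.
P4: D(K, 0x03) = 0x46; 0x46 ⊕ 0xC1 = 0x87.
P5: D(K, 0xF5) = 0x98; 0x98 ⊕ 0x03 = 0x9B.
P6: D(K, 0xCF) = 0xDF; 0xDF ⊕ 0xF5 = 0x2A.
Blocks that differ from the original plaintext: P5, P6.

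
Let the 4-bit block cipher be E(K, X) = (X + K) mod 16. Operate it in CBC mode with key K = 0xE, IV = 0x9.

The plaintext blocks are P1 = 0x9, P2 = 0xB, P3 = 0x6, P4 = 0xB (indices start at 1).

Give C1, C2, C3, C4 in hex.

C1 = 0xE, C2 = 0x3, C3 = 0x3, C4 = 0x6

CBC encryption: C_i = E(K, P_i ⊕ C_{i−1}), with C_{0} = IV.
C1: P1 ⊕ 0x9 = 0x0; E(K, 0x0) = 0xE.
C2: P2 ⊕ 0xE = 0x5; E(K, 0x5) = 0x3.
C3: P3 ⊕ 0x3 = 0x5; E(K, 0x5) = 0x3.
C4: P4 ⊕ 0x3 = 0x8; E(K, 0x8) = 0x6.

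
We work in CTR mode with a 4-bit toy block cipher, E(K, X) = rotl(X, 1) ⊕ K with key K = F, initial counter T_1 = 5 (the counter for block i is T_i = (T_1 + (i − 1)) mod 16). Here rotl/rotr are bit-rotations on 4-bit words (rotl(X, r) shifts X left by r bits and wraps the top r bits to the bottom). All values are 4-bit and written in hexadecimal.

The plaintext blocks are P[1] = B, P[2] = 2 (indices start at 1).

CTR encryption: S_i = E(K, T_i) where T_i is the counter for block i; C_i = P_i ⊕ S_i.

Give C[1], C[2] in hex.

C[1] = E, C[2] = 1

C[1]: T = 5, S = E(K, T) = 5; B ⊕ 5 = E.
C[2]: T = 6, S = E(K, T) = 3; 2 ⊕ 3 = 1.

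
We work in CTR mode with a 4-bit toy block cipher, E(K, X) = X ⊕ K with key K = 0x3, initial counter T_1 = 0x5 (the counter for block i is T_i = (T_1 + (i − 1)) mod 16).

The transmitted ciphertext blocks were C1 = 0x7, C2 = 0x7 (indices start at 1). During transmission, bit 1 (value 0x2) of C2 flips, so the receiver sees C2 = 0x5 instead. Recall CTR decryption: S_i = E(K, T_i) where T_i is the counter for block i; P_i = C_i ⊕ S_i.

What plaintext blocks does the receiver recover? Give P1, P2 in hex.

P1 = 0x1, P2 = 0x0

Only C2 changed, to 0x5. In CTR, a change in C_i flips the same bit in P_i only; the keystream is unaffected. Decrypting the received ciphertext:
P1: T = 0x5, S = E(K, T) = 0x6; 0x7 ⊕ 0x6 = 0x1.
P2: T = 0x6, S = E(K, T) = 0x5; 0x5 ⊕ 0x5 = 0x0.
Blocks that differ from the original plaintext: P2.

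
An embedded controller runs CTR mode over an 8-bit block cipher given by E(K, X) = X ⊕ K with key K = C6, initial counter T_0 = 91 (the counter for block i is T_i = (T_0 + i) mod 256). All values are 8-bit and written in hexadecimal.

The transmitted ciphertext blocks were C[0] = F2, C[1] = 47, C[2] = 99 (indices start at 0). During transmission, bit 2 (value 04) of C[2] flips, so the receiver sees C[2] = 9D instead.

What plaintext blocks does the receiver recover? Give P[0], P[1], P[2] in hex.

P[0] = A5, P[1] = 13, P[2] = C8

CTR decryption: S_i = E(K, T_i) where T_i is the counter for block i; P_i = C_i ⊕ S_i.
Only C[2] changed, to 9D. In CTR, a change in C_i flips the same bit in P_i only; the keystream is unaffected. Decrypting the received ciphertext:
P[0]: T = 91, S = E(K, T) = 57; F2 ⊕ 57 = A5.
P[1]: T = 92, S = E(K, T) = 54; 47 ⊕ 54 = 13.
P[2]: T = 93, S = E(K, T) = 55; 9D ⊕ 55 = C8.
Blocks that differ from the original plaintext: P[2].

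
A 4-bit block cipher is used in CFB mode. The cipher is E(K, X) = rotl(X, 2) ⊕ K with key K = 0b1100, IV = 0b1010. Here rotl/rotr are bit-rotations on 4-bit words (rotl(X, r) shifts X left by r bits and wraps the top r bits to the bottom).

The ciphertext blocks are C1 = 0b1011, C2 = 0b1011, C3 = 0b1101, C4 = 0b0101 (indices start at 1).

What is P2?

P2 = 0b1001

CFB decryption: P_i = C_i ⊕ E(K, C_{i−1}), with C_{0} = IV.
P2: E(K, 0b1011) = 0b0010; 0b1011 ⊕ 0b0010 = 0b1001.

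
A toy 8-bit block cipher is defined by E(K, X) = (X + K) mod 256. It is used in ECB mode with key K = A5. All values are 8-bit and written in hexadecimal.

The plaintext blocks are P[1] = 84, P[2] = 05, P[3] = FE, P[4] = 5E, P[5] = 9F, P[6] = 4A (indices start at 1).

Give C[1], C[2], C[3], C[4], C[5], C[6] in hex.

ECB encryption: C_i = E(K, P_i).
C[1]: E(K, 84) = 29.
C[2]: E(K, 05) = AA.
C[3]: E(K, FE) = A3.
C[4]: E(K, 5E) = 03.
C[5]: E(K, 9F) = 44.
C[6]: E(K, 4A) = EF.

C[1] = 29, C[2] = AA, C[3] = A3, C[4] = 03, C[5] = 44, C[6] = EF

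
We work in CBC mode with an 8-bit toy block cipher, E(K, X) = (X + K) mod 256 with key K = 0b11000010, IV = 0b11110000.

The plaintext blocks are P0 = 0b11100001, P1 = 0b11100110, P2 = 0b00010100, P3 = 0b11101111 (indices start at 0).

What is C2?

C2 = 0b10100101

CBC encryption: C_i = E(K, P_i ⊕ C_{i−1}), with C_{−1} = IV.
C0: P0 ⊕ 0b11110000 = 0b00010001; E(K, 0b00010001) = 0b11010011.
C1: P1 ⊕ 0b11010011 = 0b00110101; E(K, 0b00110101) = 0b11110111.
C2: P2 ⊕ 0b11110111 = 0b11100011; E(K, 0b11100011) = 0b10100101.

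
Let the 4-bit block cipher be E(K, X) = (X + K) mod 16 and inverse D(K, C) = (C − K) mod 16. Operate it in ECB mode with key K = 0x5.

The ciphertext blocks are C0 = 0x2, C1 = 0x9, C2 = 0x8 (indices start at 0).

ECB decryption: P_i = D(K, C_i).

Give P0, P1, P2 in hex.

P0 = 0xD, P1 = 0x4, P2 = 0x3

P0: D(K, 0x2) = 0xD.
P1: D(K, 0x9) = 0x4.
P2: D(K, 0x8) = 0x3.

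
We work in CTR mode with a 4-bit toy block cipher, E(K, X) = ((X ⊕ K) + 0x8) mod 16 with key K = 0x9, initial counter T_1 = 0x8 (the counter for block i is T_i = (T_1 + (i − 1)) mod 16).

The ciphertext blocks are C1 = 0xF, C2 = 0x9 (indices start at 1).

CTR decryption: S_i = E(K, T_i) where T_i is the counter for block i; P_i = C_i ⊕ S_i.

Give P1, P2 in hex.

P1 = 0x6, P2 = 0x1

P1: T = 0x8, S = E(K, T) = 0x9; 0xF ⊕ 0x9 = 0x6.
P2: T = 0x9, S = E(K, T) = 0x8; 0x9 ⊕ 0x8 = 0x1.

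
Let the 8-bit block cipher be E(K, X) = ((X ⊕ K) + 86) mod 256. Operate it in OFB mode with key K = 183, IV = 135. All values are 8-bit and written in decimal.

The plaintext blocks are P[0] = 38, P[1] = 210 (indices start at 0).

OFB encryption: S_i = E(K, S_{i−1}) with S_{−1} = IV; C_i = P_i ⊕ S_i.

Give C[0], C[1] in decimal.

C[0] = 160, C[1] = 85

C[0]: S = E(K, 135) = 134; 38 ⊕ 134 = 160.
C[1]: S = E(K, 134) = 135; 210 ⊕ 135 = 85.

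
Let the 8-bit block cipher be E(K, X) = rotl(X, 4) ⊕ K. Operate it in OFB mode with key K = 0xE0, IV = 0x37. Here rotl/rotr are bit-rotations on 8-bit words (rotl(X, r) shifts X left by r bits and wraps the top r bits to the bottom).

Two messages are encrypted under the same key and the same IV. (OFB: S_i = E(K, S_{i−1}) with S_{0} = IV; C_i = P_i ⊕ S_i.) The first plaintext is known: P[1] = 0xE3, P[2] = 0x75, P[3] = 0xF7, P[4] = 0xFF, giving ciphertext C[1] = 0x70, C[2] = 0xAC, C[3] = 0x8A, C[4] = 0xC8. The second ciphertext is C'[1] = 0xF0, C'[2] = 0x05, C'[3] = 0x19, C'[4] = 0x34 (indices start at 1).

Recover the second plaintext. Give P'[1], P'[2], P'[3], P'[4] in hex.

P'[1] = 0x63, P'[2] = 0xDC, P'[3] = 0x64, P'[4] = 0x03

In OFB with a reused IV, both messages share the same keystream S_i, so C_i ⊕ C'_i = P_i ⊕ P'_i and thus P'_i = P_i ⊕ C_i ⊕ C'_i.
P'[1]: 0xE3 ⊕ 0x70 ⊕ 0xF0 = 0x63.
P'[2]: 0x75 ⊕ 0xAC ⊕ 0x05 = 0xDC.
P'[3]: 0xF7 ⊕ 0x8A ⊕ 0x19 = 0x64.
P'[4]: 0xFF ⊕ 0xC8 ⊕ 0x34 = 0x03.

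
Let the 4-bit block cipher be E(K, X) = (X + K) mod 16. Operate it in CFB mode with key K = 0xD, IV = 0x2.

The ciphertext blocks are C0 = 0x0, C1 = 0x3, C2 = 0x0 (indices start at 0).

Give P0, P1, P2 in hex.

CFB decryption: P_i = C_i ⊕ E(K, C_{i−1}), with C_{−1} = IV.
P0: E(K, 0x2) = 0xF; 0x0 ⊕ 0xF = 0xF.
P1: E(K, 0x0) = 0xD; 0x3 ⊕ 0xD = 0xE.
P2: E(K, 0x3) = 0x0; 0x0 ⊕ 0x0 = 0x0.

P0 = 0xF, P1 = 0xE, P2 = 0x0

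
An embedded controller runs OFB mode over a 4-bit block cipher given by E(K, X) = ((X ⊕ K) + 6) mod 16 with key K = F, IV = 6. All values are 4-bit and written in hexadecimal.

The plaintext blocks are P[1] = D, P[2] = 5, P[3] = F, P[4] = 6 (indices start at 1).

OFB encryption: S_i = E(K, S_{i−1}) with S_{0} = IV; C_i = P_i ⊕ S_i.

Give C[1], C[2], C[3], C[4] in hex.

C[1] = 2, C[2] = 3, C[3] = 0, C[4] = 0

C[1]: S = E(K, 6) = F; D ⊕ F = 2.
C[2]: S = E(K, F) = 6; 5 ⊕ 6 = 3.
C[3]: S = E(K, 6) = F; F ⊕ F = 0.
C[4]: S = E(K, F) = 6; 6 ⊕ 6 = 0.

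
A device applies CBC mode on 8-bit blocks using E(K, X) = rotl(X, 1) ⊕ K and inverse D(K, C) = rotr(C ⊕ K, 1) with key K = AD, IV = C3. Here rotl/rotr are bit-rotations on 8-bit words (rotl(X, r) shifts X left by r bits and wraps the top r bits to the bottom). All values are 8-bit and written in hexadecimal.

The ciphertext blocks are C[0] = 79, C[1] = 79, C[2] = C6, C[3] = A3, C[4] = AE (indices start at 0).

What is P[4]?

P[4] = 22

CBC decryption: P_i = D(K, C_i) ⊕ C_{i−1}, with C_{−1} = IV.
P[4]: D(K, AE) = 81; 81 ⊕ A3 = 22.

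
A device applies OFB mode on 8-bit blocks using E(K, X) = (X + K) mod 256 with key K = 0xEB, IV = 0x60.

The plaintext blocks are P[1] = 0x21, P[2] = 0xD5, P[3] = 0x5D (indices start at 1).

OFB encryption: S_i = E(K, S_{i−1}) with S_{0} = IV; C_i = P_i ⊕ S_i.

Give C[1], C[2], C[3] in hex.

C[1]: S = E(K, 0x60) = 0x4B; 0x21 ⊕ 0x4B = 0x6A.
C[2]: S = E(K, 0x4B) = 0x36; 0xD5 ⊕ 0x36 = 0xE3.
C[3]: S = E(K, 0x36) = 0x21; 0x5D ⊕ 0x21 = 0x7C.

C[1] = 0x6A, C[2] = 0xE3, C[3] = 0x7C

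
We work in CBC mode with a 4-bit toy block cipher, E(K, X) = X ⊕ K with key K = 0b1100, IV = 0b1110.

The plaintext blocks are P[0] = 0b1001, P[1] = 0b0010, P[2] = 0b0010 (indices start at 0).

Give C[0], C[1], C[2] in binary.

CBC encryption: C_i = E(K, P_i ⊕ C_{i−1}), with C_{−1} = IV.
C[0]: P[0] ⊕ 0b1110 = 0b0111; E(K, 0b0111) = 0b1011.
C[1]: P[1] ⊕ 0b1011 = 0b1001; E(K, 0b1001) = 0b0101.
C[2]: P[2] ⊕ 0b0101 = 0b0111; E(K, 0b0111) = 0b1011.

C[0] = 0b1011, C[1] = 0b0101, C[2] = 0b1011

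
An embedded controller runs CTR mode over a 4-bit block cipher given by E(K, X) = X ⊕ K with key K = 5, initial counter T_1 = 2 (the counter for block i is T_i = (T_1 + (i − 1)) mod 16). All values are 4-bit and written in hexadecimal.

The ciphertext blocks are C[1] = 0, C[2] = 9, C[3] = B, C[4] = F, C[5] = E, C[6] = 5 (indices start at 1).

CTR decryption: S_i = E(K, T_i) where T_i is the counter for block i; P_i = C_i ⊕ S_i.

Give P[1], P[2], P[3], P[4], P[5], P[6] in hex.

P[1]: T = 2, S = E(K, T) = 7; 0 ⊕ 7 = 7.
P[2]: T = 3, S = E(K, T) = 6; 9 ⊕ 6 = F.
P[3]: T = 4, S = E(K, T) = 1; B ⊕ 1 = A.
P[4]: T = 5, S = E(K, T) = 0; F ⊕ 0 = F.
P[5]: T = 6, S = E(K, T) = 3; E ⊕ 3 = D.
P[6]: T = 7, S = E(K, T) = 2; 5 ⊕ 2 = 7.

P[1] = 7, P[2] = F, P[3] = A, P[4] = F, P[5] = D, P[6] = 7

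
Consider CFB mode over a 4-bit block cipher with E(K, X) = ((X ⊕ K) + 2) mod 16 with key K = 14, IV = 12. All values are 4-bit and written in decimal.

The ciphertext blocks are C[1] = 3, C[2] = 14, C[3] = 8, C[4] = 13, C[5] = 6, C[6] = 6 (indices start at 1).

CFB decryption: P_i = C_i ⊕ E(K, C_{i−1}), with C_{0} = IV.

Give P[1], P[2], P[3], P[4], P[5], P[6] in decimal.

P[1] = 7, P[2] = 1, P[3] = 10, P[4] = 5, P[5] = 3, P[6] = 12

P[1]: E(K, 12) = 4; 3 ⊕ 4 = 7.
P[2]: E(K, 3) = 15; 14 ⊕ 15 = 1.
P[3]: E(K, 14) = 2; 8 ⊕ 2 = 10.
P[4]: E(K, 8) = 8; 13 ⊕ 8 = 5.
P[5]: E(K, 13) = 5; 6 ⊕ 5 = 3.
P[6]: E(K, 6) = 10; 6 ⊕ 10 = 12.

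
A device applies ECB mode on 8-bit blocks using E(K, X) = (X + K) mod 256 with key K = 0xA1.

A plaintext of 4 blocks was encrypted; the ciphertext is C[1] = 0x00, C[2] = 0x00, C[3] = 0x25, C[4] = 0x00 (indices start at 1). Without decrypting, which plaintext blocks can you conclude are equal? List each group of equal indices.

P[1] = P[2] = P[4]

ECB encrypts each block independently with the same key, so equal ciphertext blocks imply equal plaintext blocks.
C[1] = C[2] = C[4] = 0x00, so P[1] = P[2] = P[4].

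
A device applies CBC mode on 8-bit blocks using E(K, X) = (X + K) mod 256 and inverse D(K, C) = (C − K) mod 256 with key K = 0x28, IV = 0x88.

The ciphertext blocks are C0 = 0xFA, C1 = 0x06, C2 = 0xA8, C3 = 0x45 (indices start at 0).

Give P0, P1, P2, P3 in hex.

P0 = 0x5A, P1 = 0x24, P2 = 0x86, P3 = 0xB5

CBC decryption: P_i = D(K, C_i) ⊕ C_{i−1}, with C_{−1} = IV.
P0: D(K, 0xFA) = 0xD2; 0xD2 ⊕ 0x88 = 0x5A.
P1: D(K, 0x06) = 0xDE; 0xDE ⊕ 0xFA = 0x24.
P2: D(K, 0xA8) = 0x80; 0x80 ⊕ 0x06 = 0x86.
P3: D(K, 0x45) = 0x1D; 0x1D ⊕ 0xA8 = 0xB5.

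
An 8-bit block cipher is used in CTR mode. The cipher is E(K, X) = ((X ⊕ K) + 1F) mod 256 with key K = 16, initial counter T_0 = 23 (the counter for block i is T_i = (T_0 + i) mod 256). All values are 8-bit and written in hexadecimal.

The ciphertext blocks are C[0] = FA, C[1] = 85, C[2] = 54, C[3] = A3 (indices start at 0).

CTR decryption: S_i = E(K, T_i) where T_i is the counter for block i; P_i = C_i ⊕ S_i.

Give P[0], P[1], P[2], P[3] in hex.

P[0]: T = 23, S = E(K, T) = 54; FA ⊕ 54 = AE.
P[1]: T = 24, S = E(K, T) = 51; 85 ⊕ 51 = D4.
P[2]: T = 25, S = E(K, T) = 52; 54 ⊕ 52 = 06.
P[3]: T = 26, S = E(K, T) = 4F; A3 ⊕ 4F = EC.

P[0] = AE, P[1] = D4, P[2] = 06, P[3] = EC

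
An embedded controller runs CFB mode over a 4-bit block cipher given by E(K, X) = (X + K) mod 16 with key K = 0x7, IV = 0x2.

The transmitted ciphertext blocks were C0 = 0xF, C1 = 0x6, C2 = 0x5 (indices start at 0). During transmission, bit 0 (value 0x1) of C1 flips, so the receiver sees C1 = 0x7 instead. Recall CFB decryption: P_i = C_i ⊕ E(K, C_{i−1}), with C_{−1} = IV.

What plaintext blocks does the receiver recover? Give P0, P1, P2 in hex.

P0 = 0x6, P1 = 0x1, P2 = 0xB

Only C1 changed, to 0x7. In CFB, a change in C_i flips the same bit in P_i and garbles P_{i+1}. Decrypting the received ciphertext:
P0: E(K, 0x2) = 0x9; 0xF ⊕ 0x9 = 0x6.
P1: E(K, 0xF) = 0x6; 0x7 ⊕ 0x6 = 0x1.
P2: E(K, 0x7) = 0xE; 0x5 ⊕ 0xE = 0xB.
Blocks that differ from the original plaintext: P1, P2.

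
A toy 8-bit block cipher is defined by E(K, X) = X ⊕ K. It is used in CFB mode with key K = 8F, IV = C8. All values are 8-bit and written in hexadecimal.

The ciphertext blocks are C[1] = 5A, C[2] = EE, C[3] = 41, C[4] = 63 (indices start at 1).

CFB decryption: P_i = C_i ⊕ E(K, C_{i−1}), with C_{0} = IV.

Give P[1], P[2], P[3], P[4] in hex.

P[1] = 1D, P[2] = 3B, P[3] = 20, P[4] = AD

P[1]: E(K, C8) = 47; 5A ⊕ 47 = 1D.
P[2]: E(K, 5A) = D5; EE ⊕ D5 = 3B.
P[3]: E(K, EE) = 61; 41 ⊕ 61 = 20.
P[4]: E(K, 41) = CE; 63 ⊕ CE = AD.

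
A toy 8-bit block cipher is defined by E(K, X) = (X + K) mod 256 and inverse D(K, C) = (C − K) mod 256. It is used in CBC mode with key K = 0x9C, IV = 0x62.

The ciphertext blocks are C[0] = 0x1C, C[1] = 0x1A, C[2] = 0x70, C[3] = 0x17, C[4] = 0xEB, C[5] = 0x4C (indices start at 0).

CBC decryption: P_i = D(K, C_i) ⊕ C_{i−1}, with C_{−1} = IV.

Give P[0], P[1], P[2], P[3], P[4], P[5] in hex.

P[0]: D(K, 0x1C) = 0x80; 0x80 ⊕ 0x62 = 0xE2.
P[1]: D(K, 0x1A) = 0x7E; 0x7E ⊕ 0x1C = 0x62.
P[2]: D(K, 0x70) = 0xD4; 0xD4 ⊕ 0x1A = 0xCE.
P[3]: D(K, 0x17) = 0x7B; 0x7B ⊕ 0x70 = 0x0B.
P[4]: D(K, 0xEB) = 0x4F; 0x4F ⊕ 0x17 = 0x58.
P[5]: D(K, 0x4C) = 0xB0; 0xB0 ⊕ 0xEB = 0x5B.

P[0] = 0xE2, P[1] = 0x62, P[2] = 0xCE, P[3] = 0x0B, P[4] = 0x58, P[5] = 0x5B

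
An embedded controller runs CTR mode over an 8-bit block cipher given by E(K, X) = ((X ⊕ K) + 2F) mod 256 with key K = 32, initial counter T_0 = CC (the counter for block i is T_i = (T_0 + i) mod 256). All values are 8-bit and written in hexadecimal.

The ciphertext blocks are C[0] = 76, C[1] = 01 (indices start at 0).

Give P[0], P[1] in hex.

P[0] = 5B, P[1] = 2F

CTR decryption: S_i = E(K, T_i) where T_i is the counter for block i; P_i = C_i ⊕ S_i.
P[0]: T = CC, S = E(K, T) = 2D; 76 ⊕ 2D = 5B.
P[1]: T = CD, S = E(K, T) = 2E; 01 ⊕ 2E = 2F.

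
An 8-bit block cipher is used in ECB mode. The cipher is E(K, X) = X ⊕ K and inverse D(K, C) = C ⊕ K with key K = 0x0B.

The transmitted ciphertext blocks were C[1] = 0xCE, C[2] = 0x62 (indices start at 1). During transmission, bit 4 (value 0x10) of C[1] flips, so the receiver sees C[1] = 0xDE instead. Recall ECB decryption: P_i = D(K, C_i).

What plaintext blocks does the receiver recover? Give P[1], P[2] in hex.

Only C[1] changed, to 0xDE. In ECB, a change in C_i affects only P_i. Decrypting the received ciphertext:
P[1]: D(K, 0xDE) = 0xD5.
P[2]: D(K, 0x62) = 0x69.
Blocks that differ from the original plaintext: P[1].

P[1] = 0xD5, P[2] = 0x69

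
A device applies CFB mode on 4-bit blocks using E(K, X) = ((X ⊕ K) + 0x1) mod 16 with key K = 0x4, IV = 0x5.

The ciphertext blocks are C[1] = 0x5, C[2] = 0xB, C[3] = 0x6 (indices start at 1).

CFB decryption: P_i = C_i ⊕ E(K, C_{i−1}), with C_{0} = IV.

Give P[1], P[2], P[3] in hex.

P[1] = 0x7, P[2] = 0x9, P[3] = 0x6

P[1]: E(K, 0x5) = 0x2; 0x5 ⊕ 0x2 = 0x7.
P[2]: E(K, 0x5) = 0x2; 0xB ⊕ 0x2 = 0x9.
P[3]: E(K, 0xB) = 0x0; 0x6 ⊕ 0x0 = 0x6.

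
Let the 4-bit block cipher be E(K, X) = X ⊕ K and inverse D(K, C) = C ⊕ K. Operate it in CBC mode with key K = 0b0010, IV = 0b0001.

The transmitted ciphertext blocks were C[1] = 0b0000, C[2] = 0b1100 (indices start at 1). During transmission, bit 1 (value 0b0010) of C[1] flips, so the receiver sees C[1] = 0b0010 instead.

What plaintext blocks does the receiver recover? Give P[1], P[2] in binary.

P[1] = 0b0001, P[2] = 0b1100

CBC decryption: P_i = D(K, C_i) ⊕ C_{i−1}, with C_{0} = IV.
Only C[1] changed, to 0b0010. In CBC, a change in C_i garbles P_i and flips the same bit in P_{i+1}. Decrypting the received ciphertext:
P[1]: D(K, 0b0010) = 0b0000; 0b0000 ⊕ 0b0001 = 0b0001.
P[2]: D(K, 0b1100) = 0b1110; 0b1110 ⊕ 0b0010 = 0b1100.
Blocks that differ from the original plaintext: P[1], P[2].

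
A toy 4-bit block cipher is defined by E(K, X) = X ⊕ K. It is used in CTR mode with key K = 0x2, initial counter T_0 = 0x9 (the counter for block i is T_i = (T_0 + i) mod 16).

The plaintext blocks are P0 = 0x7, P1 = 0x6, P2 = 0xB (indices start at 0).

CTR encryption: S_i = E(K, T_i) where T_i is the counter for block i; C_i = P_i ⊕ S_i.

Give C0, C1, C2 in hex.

C0: T = 0x9, S = E(K, T) = 0xB; 0x7 ⊕ 0xB = 0xC.
C1: T = 0xA, S = E(K, T) = 0x8; 0x6 ⊕ 0x8 = 0xE.
C2: T = 0xB, S = E(K, T) = 0x9; 0xB ⊕ 0x9 = 0x2.

C0 = 0xC, C1 = 0xE, C2 = 0x2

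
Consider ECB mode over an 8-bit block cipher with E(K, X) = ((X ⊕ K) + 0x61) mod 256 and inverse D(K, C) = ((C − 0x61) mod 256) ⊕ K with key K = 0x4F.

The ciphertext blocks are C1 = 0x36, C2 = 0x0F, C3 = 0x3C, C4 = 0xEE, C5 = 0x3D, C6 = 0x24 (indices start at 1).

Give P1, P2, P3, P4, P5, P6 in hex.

ECB decryption: P_i = D(K, C_i).
P1: D(K, 0x36) = 0x9A.
P2: D(K, 0x0F) = 0xE1.
P3: D(K, 0x3C) = 0x94.
P4: D(K, 0xEE) = 0xC2.
P5: D(K, 0x3D) = 0x93.
P6: D(K, 0x24) = 0x8C.

P1 = 0x9A, P2 = 0xE1, P3 = 0x94, P4 = 0xC2, P5 = 0x93, P6 = 0x8C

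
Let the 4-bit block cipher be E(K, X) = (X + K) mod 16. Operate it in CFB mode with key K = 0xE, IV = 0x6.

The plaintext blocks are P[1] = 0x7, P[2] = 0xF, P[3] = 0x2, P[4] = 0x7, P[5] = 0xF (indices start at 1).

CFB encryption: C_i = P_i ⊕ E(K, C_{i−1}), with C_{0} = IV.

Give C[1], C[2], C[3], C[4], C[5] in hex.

C[1] = 0x3, C[2] = 0xE, C[3] = 0xE, C[4] = 0xB, C[5] = 0x6

C[1]: E(K, 0x6) = 0x4; 0x7 ⊕ 0x4 = 0x3.
C[2]: E(K, 0x3) = 0x1; 0xF ⊕ 0x1 = 0xE.
C[3]: E(K, 0xE) = 0xC; 0x2 ⊕ 0xC = 0xE.
C[4]: E(K, 0xE) = 0xC; 0x7 ⊕ 0xC = 0xB.
C[5]: E(K, 0xB) = 0x9; 0xF ⊕ 0x9 = 0x6.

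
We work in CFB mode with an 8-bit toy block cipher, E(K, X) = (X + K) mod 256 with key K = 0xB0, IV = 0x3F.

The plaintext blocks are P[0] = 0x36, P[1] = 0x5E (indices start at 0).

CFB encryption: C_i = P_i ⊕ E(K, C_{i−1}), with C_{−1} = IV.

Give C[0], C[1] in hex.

C[0] = 0xD9, C[1] = 0xD7

C[0]: E(K, 0x3F) = 0xEF; 0x36 ⊕ 0xEF = 0xD9.
C[1]: E(K, 0xD9) = 0x89; 0x5E ⊕ 0x89 = 0xD7.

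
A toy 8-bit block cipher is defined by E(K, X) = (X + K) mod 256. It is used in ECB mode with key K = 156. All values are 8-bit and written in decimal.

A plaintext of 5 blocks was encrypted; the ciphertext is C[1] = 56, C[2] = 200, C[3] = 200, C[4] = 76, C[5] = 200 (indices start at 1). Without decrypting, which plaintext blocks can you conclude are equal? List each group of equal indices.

P[2] = P[3] = P[5]

ECB encrypts each block independently with the same key, so equal ciphertext blocks imply equal plaintext blocks.
C[2] = C[3] = C[5] = 200, so P[2] = P[3] = P[5].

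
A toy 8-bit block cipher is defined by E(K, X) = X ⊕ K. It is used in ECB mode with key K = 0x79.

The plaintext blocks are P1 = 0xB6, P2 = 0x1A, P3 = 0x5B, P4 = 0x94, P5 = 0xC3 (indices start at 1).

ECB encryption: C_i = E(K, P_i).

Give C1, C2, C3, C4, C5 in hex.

C1 = 0xCF, C2 = 0x63, C3 = 0x22, C4 = 0xED, C5 = 0xBA

C1: E(K, 0xB6) = 0xCF.
C2: E(K, 0x1A) = 0x63.
C3: E(K, 0x5B) = 0x22.
C4: E(K, 0x94) = 0xED.
C5: E(K, 0xC3) = 0xBA.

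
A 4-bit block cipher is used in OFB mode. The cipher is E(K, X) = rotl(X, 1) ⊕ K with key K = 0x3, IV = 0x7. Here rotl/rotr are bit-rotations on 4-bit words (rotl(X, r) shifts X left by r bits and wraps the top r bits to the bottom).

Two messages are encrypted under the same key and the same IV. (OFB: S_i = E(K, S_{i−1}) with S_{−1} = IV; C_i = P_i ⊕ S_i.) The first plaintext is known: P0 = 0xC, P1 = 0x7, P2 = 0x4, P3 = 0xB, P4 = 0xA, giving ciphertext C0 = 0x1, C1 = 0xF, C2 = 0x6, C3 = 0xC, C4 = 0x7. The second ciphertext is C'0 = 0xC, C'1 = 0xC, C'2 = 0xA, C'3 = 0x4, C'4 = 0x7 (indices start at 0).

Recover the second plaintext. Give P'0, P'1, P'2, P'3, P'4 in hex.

In OFB with a reused IV, both messages share the same keystream S_i, so C_i ⊕ C'_i = P_i ⊕ P'_i and thus P'_i = P_i ⊕ C_i ⊕ C'_i.
P'0: 0xC ⊕ 0x1 ⊕ 0xC = 0x1.
P'1: 0x7 ⊕ 0xF ⊕ 0xC = 0x4.
P'2: 0x4 ⊕ 0x6 ⊕ 0xA = 0x8.
P'3: 0xB ⊕ 0xC ⊕ 0x4 = 0x3.
P'4: 0xA ⊕ 0x7 ⊕ 0x7 = 0xA.

P'0 = 0x1, P'1 = 0x4, P'2 = 0x8, P'3 = 0x3, P'4 = 0xA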